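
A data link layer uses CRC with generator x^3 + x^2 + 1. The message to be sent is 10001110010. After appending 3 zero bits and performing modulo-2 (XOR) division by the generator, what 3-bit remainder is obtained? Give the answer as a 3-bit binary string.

Append 3 zeros: 10001110010000. Divide by 1101 (XOR where the leading bit is 1):
  pos 0: 1000 XOR 1101 = 0101
  pos 1: 1011 XOR 1101 = 0110
  pos 2: 1101 XOR 1101 = 0000
  pos 6: 1001 XOR 1101 = 0100
  pos 7: 1000 XOR 1101 = 0101
  pos 8: 1010 XOR 1101 = 0111
  pos 9: 1110 XOR 1101 = 0011
Remainder (last 3 bits) = 110. This is the CRC / FCS.

110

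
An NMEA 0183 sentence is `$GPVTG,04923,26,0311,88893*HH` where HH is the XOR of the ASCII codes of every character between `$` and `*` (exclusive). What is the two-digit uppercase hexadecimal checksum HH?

XOR the ASCII codes of the payload characters:
  'G' = 0x47 → acc = 0x47
  'P' = 0x50 → acc = 0x17
  'V' = 0x56 → acc = 0x41
  'T' = 0x54 → acc = 0x15
  'G' = 0x47 → acc = 0x52
  ',' = 0x2C → acc = 0x7E
  '0' = 0x30 → acc = 0x4E
  '4' = 0x34 → acc = 0x7A
  '9' = 0x39 → acc = 0x43
  '2' = 0x32 → acc = 0x71
  '3' = 0x33 → acc = 0x42
  ',' = 0x2C → acc = 0x6E
  '2' = 0x32 → acc = 0x5C
  '6' = 0x36 → acc = 0x6A
  ',' = 0x2C → acc = 0x46
  '0' = 0x30 → acc = 0x76
  '3' = 0x33 → acc = 0x45
  '1' = 0x31 → acc = 0x74
  '1' = 0x31 → acc = 0x45
  ',' = 0x2C → acc = 0x69
  '8' = 0x38 → acc = 0x51
  '8' = 0x38 → acc = 0x69
  '8' = 0x38 → acc = 0x51
  '9' = 0x39 → acc = 0x68
  '3' = 0x33 → acc = 0x5B
Checksum = 0x5B.

5B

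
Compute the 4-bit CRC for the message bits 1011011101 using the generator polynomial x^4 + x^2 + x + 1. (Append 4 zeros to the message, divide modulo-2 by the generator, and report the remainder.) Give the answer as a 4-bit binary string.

1011

Append 4 zeros: 10110111010000. Divide by 10111 (XOR where the leading bit is 1):
  pos 0: 10110 XOR 10111 = 00001
  pos 4: 11110 XOR 10111 = 01001
  pos 5: 10011 XOR 10111 = 00100
  pos 7: 10000 XOR 10111 = 00111
  pos 9: 11100 XOR 10111 = 01011
Remainder (last 4 bits) = 1011. This is the CRC / FCS.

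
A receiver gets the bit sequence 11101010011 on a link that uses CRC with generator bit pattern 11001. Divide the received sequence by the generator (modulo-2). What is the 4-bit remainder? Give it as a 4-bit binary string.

Modulo-2 division of 11101010011 by 11001:
  pos 0: 11101 XOR 11001 = 00100
  pos 2: 10001 XOR 11001 = 01000
  pos 3: 10000 XOR 11001 = 01001
  pos 4: 10010 XOR 11001 = 01011
  pos 5: 10111 XOR 11001 = 01110
  pos 6: 11101 XOR 11001 = 00100
Remainder = 0100 (nonzero — an error is detected).

0100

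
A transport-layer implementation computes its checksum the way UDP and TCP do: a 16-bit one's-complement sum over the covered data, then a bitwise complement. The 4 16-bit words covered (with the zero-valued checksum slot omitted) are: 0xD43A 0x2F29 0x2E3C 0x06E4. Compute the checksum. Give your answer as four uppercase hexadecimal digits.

C77B

One's-complement addition (fold any carry out of bit 15 back into bit 0):
  0xD43A + 0x2F29 = 0x10363 → wrap carry → 0x0364
  0x0364 + 0x2E3C = 0x031A0
  0x31A0 + 0x06E4 = 0x03884
One's-complement sum = 0x3884.
Checksum = ~0x3884 & 0xFFFF = 0xC77B.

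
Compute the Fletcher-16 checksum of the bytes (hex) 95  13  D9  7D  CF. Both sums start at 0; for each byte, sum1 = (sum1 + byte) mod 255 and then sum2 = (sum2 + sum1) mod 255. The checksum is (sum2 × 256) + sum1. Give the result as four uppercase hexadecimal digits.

Running sums (mod 255):
  after byte 0 (95): sum1=149, sum2=149
  after byte 1 (13): sum1=168, sum2=62
  after byte 2 (D9): sum1=130, sum2=192
  after byte 3 (7D): sum1=0, sum2=192
  after byte 4 (CF): sum1=207, sum2=144
Checksum = sum2·256 + sum1 = 144·256 + 207 = 37071 = 0x90CF.

90CF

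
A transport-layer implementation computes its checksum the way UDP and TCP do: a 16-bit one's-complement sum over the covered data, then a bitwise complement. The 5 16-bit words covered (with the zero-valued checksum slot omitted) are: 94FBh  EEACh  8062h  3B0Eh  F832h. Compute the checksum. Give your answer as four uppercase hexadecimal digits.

One's-complement addition (fold any carry out of bit 15 back into bit 0):
  0x94FB + 0xEEAC = 0x183A7 → wrap carry → 0x83A8
  0x83A8 + 0x8062 = 0x1040A → wrap carry → 0x040B
  0x040B + 0x3B0E = 0x03F19
  0x3F19 + 0xF832 = 0x1374B → wrap carry → 0x374C
One's-complement sum = 0x374C.
Checksum = ~0x374C & 0xFFFF = 0xC8B3.

C8B3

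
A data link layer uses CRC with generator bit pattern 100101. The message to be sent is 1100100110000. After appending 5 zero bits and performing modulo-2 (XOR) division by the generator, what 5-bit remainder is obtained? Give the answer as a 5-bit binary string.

11111

Append 5 zeros: 110010011000000000. Divide by 100101 (XOR where the leading bit is 1):
  pos 0: 110010 XOR 100101 = 010111
  pos 1: 101110 XOR 100101 = 001011
  pos 3: 101111 XOR 100101 = 001010
  pos 5: 101000 XOR 100101 = 001101
  pos 7: 110100 XOR 100101 = 010001
  pos 8: 100010 XOR 100101 = 000111
  pos 11: 111000 XOR 100101 = 011101
  pos 12: 111010 XOR 100101 = 011111
Remainder (last 5 bits) = 11111. This is the CRC / FCS.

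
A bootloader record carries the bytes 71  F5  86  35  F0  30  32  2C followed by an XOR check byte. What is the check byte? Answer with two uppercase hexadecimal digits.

E9

XOR the bytes together:
  start with 0x71
  0x71 ⊕ 0xF5 = 0x84
  0x84 ⊕ 0x86 = 0x02
  0x02 ⊕ 0x35 = 0x37
  0x37 ⊕ 0xF0 = 0xC7
  0xC7 ⊕ 0x30 = 0xF7
  0xF7 ⊕ 0x32 = 0xC5
  0xC5 ⊕ 0x2C = 0xE9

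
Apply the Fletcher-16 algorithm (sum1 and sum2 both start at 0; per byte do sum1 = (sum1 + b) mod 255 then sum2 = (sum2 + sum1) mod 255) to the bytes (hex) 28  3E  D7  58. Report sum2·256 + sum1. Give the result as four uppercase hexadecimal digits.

Running sums (mod 255):
  after byte 0 (28): sum1=40, sum2=40
  after byte 1 (3E): sum1=102, sum2=142
  after byte 2 (D7): sum1=62, sum2=204
  after byte 3 (58): sum1=150, sum2=99
Checksum = sum2·256 + sum1 = 99·256 + 150 = 25494 = 0x6396.

6396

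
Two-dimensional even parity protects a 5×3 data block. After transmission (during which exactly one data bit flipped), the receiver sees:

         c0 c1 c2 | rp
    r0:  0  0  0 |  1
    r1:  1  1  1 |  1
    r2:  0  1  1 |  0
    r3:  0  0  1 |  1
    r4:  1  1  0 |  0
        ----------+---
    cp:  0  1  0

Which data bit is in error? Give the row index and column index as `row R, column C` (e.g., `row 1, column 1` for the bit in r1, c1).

Recompute each row's even parity and compare to rp:
  r0: data parity 0, sent rp 1 → mismatch
  r1: data parity 1, sent rp 1 → ok
  r2: data parity 0, sent rp 0 → ok
  r3: data parity 1, sent rp 1 → ok
  r4: data parity 0, sent rp 0 → ok
Recompute each column's even parity and compare to cp:
  c0: data parity 0, sent cp 0 → ok
  c1: data parity 1, sent cp 1 → ok
  c2: data parity 1, sent cp 0 → mismatch
Exactly one row (r0) and one column (c2) fail → the flipped bit is at their intersection.

row 0, column 2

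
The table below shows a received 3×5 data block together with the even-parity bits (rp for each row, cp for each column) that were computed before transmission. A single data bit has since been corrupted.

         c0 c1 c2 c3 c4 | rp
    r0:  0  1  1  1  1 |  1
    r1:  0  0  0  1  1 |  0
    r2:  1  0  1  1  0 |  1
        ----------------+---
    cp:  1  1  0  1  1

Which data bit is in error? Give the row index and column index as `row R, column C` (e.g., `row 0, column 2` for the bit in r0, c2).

Recompute each row's even parity and compare to rp:
  r0: data parity 0, sent rp 1 → mismatch
  r1: data parity 0, sent rp 0 → ok
  r2: data parity 1, sent rp 1 → ok
Recompute each column's even parity and compare to cp:
  c0: data parity 1, sent cp 1 → ok
  c1: data parity 1, sent cp 1 → ok
  c2: data parity 0, sent cp 0 → ok
  c3: data parity 1, sent cp 1 → ok
  c4: data parity 0, sent cp 1 → mismatch
Exactly one row (r0) and one column (c4) fail → the flipped bit is at their intersection.

row 0, column 4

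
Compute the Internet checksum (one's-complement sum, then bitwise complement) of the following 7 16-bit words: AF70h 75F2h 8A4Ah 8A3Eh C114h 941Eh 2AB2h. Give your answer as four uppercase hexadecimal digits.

One's-complement addition (fold any carry out of bit 15 back into bit 0):
  0xAF70 + 0x75F2 = 0x12562 → wrap carry → 0x2563
  0x2563 + 0x8A4A = 0x0AFAD
  0xAFAD + 0x8A3E = 0x139EB → wrap carry → 0x39EC
  0x39EC + 0xC114 = 0x0FB00
  0xFB00 + 0x941E = 0x18F1E → wrap carry → 0x8F1F
  0x8F1F + 0x2AB2 = 0x0B9D1
One's-complement sum = 0xB9D1.
Checksum = ~0xB9D1 & 0xFFFF = 0x462E.

462E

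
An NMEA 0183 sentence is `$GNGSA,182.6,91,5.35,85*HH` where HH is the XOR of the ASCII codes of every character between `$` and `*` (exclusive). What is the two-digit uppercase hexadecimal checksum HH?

67

XOR the ASCII codes of the payload characters:
  'G' = 0x47 → acc = 0x47
  'N' = 0x4E → acc = 0x09
  'G' = 0x47 → acc = 0x4E
  'S' = 0x53 → acc = 0x1D
  'A' = 0x41 → acc = 0x5C
  ',' = 0x2C → acc = 0x70
  '1' = 0x31 → acc = 0x41
  '8' = 0x38 → acc = 0x79
  '2' = 0x32 → acc = 0x4B
  '.' = 0x2E → acc = 0x65
  '6' = 0x36 → acc = 0x53
  ',' = 0x2C → acc = 0x7F
  '9' = 0x39 → acc = 0x46
  '1' = 0x31 → acc = 0x77
  ',' = 0x2C → acc = 0x5B
  '5' = 0x35 → acc = 0x6E
  '.' = 0x2E → acc = 0x40
  '3' = 0x33 → acc = 0x73
  '5' = 0x35 → acc = 0x46
  ',' = 0x2C → acc = 0x6A
  '8' = 0x38 → acc = 0x52
  '5' = 0x35 → acc = 0x67
Checksum = 0x67.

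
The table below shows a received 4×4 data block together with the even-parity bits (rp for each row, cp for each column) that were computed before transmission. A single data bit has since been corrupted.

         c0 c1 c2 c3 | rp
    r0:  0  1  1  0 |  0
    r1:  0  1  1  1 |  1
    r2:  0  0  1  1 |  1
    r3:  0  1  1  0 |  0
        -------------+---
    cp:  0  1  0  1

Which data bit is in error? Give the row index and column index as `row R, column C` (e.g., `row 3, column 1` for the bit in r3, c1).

Recompute each row's even parity and compare to rp:
  r0: data parity 0, sent rp 0 → ok
  r1: data parity 1, sent rp 1 → ok
  r2: data parity 0, sent rp 1 → mismatch
  r3: data parity 0, sent rp 0 → ok
Recompute each column's even parity and compare to cp:
  c0: data parity 0, sent cp 0 → ok
  c1: data parity 1, sent cp 1 → ok
  c2: data parity 0, sent cp 0 → ok
  c3: data parity 0, sent cp 1 → mismatch
Exactly one row (r2) and one column (c3) fail → the flipped bit is at their intersection.

row 2, column 3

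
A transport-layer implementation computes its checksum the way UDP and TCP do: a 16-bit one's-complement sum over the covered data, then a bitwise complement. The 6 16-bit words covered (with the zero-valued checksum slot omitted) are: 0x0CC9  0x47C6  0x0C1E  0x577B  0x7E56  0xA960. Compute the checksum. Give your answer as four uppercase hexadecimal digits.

One's-complement addition (fold any carry out of bit 15 back into bit 0):
  0x0CC9 + 0x47C6 = 0x0548F
  0x548F + 0x0C1E = 0x060AD
  0x60AD + 0x577B = 0x0B828
  0xB828 + 0x7E56 = 0x1367E → wrap carry → 0x367F
  0x367F + 0xA960 = 0x0DFDF
One's-complement sum = 0xDFDF.
Checksum = ~0xDFDF & 0xFFFF = 0x2020.

2020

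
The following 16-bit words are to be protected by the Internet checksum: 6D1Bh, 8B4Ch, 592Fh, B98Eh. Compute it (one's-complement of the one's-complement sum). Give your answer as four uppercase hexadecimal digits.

F4D9

One's-complement addition (fold any carry out of bit 15 back into bit 0):
  0x6D1B + 0x8B4C = 0x0F867
  0xF867 + 0x592F = 0x15196 → wrap carry → 0x5197
  0x5197 + 0xB98E = 0x10B25 → wrap carry → 0x0B26
One's-complement sum = 0x0B26.
Checksum = ~0x0B26 & 0xFFFF = 0xF4D9.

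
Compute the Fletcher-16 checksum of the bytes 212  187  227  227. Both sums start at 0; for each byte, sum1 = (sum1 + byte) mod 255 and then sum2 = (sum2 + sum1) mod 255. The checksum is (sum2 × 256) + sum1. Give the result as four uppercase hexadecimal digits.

Running sums (mod 255):
  after byte 0 (212): sum1=212, sum2=212
  after byte 1 (187): sum1=144, sum2=101
  after byte 2 (227): sum1=116, sum2=217
  after byte 3 (227): sum1=88, sum2=50
Checksum = sum2·256 + sum1 = 50·256 + 88 = 12888 = 0x3258.

3258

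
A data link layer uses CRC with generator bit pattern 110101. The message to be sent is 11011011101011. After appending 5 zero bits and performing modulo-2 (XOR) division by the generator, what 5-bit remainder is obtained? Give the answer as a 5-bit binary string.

Append 5 zeros: 1101101110101100000. Divide by 110101 (XOR where the leading bit is 1):
  pos 0: 110110 XOR 110101 = 000011
  pos 4: 111110 XOR 110101 = 001011
  pos 6: 101110 XOR 110101 = 011011
  pos 7: 110111 XOR 110101 = 000010
  pos 11: 101000 XOR 110101 = 011101
  pos 12: 111010 XOR 110101 = 001111
Remainder (last 5 bits) = 11110. This is the CRC / FCS.

11110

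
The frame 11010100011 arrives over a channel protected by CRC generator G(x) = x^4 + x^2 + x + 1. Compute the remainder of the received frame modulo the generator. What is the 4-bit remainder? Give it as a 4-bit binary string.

0000

Modulo-2 division of 11010100011 by 10111:
  pos 0: 11010 XOR 10111 = 01101
  pos 1: 11011 XOR 10111 = 01100
  pos 2: 11000 XOR 10111 = 01111
  pos 3: 11110 XOR 10111 = 01001
  pos 4: 10010 XOR 10111 = 00101
  pos 6: 10111 XOR 10111 = 00000
Remainder = 0000 (zero — the frame passes the CRC check).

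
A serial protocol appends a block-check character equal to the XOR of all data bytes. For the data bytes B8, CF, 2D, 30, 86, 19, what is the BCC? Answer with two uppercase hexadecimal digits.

XOR the bytes together:
  start with 0xB8
  0xB8 ⊕ 0xCF = 0x77
  0x77 ⊕ 0x2D = 0x5A
  0x5A ⊕ 0x30 = 0x6A
  0x6A ⊕ 0x86 = 0xEC
  0xEC ⊕ 0x19 = 0xF5

F5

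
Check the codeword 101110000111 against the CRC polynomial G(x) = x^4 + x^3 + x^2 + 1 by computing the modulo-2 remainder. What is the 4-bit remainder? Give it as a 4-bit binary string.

1101

Modulo-2 division of 101110000111 by 11101:
  pos 0: 10111 XOR 11101 = 01010
  pos 1: 10100 XOR 11101 = 01001
  pos 2: 10010 XOR 11101 = 01111
  pos 3: 11110 XOR 11101 = 00011
  pos 6: 11011 XOR 11101 = 00110
Remainder = 1101 (nonzero — an error is detected).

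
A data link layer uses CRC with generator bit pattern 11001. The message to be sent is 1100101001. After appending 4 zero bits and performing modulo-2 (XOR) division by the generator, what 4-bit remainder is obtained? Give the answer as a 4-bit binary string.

Append 4 zeros: 11001010010000. Divide by 11001 (XOR where the leading bit is 1):
  pos 0: 11001 XOR 11001 = 00000
  pos 6: 10010 XOR 11001 = 01011
  pos 7: 10110 XOR 11001 = 01111
  pos 8: 11110 XOR 11001 = 00111
Remainder (last 4 bits) = 1110. This is the CRC / FCS.

1110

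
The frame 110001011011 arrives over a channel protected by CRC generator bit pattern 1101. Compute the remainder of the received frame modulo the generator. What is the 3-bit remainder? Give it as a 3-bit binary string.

Modulo-2 division of 110001011011 by 1101:
  pos 0: 1100 XOR 1101 = 0001
  pos 3: 1010 XOR 1101 = 0111
  pos 4: 1111 XOR 1101 = 0010
  pos 6: 1010 XOR 1101 = 0111
  pos 7: 1111 XOR 1101 = 0010
Remainder = 101 (nonzero — an error is detected).

101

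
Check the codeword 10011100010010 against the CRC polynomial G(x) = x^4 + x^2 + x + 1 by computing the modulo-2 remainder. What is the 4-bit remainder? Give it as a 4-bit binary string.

Modulo-2 division of 10011100010010 by 10111:
  pos 0: 10011 XOR 10111 = 00100
  pos 2: 10010 XOR 10111 = 00101
  pos 4: 10100 XOR 10111 = 00011
  pos 7: 11100 XOR 10111 = 01011
  pos 8: 10111 XOR 10111 = 00000
Remainder = 0000 (zero — the frame passes the CRC check).

0000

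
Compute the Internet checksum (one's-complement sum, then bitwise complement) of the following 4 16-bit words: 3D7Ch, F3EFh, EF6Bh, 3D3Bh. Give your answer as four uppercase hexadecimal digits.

One's-complement addition (fold any carry out of bit 15 back into bit 0):
  0x3D7C + 0xF3EF = 0x1316B → wrap carry → 0x316C
  0x316C + 0xEF6B = 0x120D7 → wrap carry → 0x20D8
  0x20D8 + 0x3D3B = 0x05E13
One's-complement sum = 0x5E13.
Checksum = ~0x5E13 & 0xFFFF = 0xA1EC.

A1EC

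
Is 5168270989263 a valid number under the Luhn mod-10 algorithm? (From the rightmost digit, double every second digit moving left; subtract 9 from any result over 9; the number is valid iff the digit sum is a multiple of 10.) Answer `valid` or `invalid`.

invalid

From the right, keep odd positions and double even positions (subtract 9 from any doubled value over 9):
  doubled (positions 2,4,...): 3 9 9 5 7 2 → sum 35
  kept (positions 1,3,...): 3 2 8 0 2 6 5 → sum 26
Total = 61.
61 mod 10 = 1, so the number is invalid.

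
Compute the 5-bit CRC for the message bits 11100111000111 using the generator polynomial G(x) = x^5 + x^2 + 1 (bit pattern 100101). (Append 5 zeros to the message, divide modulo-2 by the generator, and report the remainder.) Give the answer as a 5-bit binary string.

Append 5 zeros: 1110011100011100000. Divide by 100101 (XOR where the leading bit is 1):
  pos 0: 111001 XOR 100101 = 011100
  pos 1: 111001 XOR 100101 = 011100
  pos 2: 111001 XOR 100101 = 011100
  pos 3: 111000 XOR 100101 = 011101
  pos 4: 111010 XOR 100101 = 011111
  pos 5: 111110 XOR 100101 = 011011
  pos 6: 110111 XOR 100101 = 010010
  pos 7: 100101 XOR 100101 = 000000
  pos 13: 100000 XOR 100101 = 000101
Remainder (last 5 bits) = 00101. This is the CRC / FCS.

00101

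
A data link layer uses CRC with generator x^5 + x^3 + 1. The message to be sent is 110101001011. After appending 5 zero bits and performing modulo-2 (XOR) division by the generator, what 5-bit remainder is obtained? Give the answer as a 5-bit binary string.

Append 5 zeros: 11010100101100000. Divide by 101001 (XOR where the leading bit is 1):
  pos 0: 110101 XOR 101001 = 011100
  pos 1: 111000 XOR 101001 = 010001
  pos 2: 100010 XOR 101001 = 001011
  pos 4: 101110 XOR 101001 = 000111
  pos 7: 111110 XOR 101001 = 010111
  pos 8: 101110 XOR 101001 = 000111
  pos 11: 111000 XOR 101001 = 010001
Remainder (last 5 bits) = 10001. This is the CRC / FCS.

10001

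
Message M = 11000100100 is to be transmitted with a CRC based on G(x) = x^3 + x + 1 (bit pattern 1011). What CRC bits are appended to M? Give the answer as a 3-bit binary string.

Append 3 zeros: 11000100100000. Divide by 1011 (XOR where the leading bit is 1):
  pos 0: 1100 XOR 1011 = 0111
  pos 1: 1110 XOR 1011 = 0101
  pos 2: 1011 XOR 1011 = 0000
  pos 8: 1000 XOR 1011 = 0011
  pos 10: 1100 XOR 1011 = 0111
Remainder (last 3 bits) = 111. This is the CRC / FCS.

111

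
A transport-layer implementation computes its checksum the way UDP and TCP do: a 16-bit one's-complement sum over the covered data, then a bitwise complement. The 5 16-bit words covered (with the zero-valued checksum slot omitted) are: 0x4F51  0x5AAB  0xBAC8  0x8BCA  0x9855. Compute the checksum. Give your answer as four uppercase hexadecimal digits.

One's-complement addition (fold any carry out of bit 15 back into bit 0):
  0x4F51 + 0x5AAB = 0x0A9FC
  0xA9FC + 0xBAC8 = 0x164C4 → wrap carry → 0x64C5
  0x64C5 + 0x8BCA = 0x0F08F
  0xF08F + 0x9855 = 0x188E4 → wrap carry → 0x88E5
One's-complement sum = 0x88E5.
Checksum = ~0x88E5 & 0xFFFF = 0x771A.

771A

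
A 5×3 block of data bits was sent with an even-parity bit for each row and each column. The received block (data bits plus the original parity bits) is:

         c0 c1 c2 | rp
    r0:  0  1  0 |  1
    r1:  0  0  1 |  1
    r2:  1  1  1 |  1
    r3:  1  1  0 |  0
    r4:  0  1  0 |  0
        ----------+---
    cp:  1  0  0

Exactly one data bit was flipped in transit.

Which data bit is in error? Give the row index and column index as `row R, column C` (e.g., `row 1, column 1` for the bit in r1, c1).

row 4, column 0

Recompute each row's even parity and compare to rp:
  r0: data parity 1, sent rp 1 → ok
  r1: data parity 1, sent rp 1 → ok
  r2: data parity 1, sent rp 1 → ok
  r3: data parity 0, sent rp 0 → ok
  r4: data parity 1, sent rp 0 → mismatch
Recompute each column's even parity and compare to cp:
  c0: data parity 0, sent cp 1 → mismatch
  c1: data parity 0, sent cp 0 → ok
  c2: data parity 0, sent cp 0 → ok
Exactly one row (r4) and one column (c0) fail → the flipped bit is at their intersection.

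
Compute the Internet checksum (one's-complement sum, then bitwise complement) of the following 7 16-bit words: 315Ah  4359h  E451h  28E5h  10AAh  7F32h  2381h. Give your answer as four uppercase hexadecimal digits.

One's-complement addition (fold any carry out of bit 15 back into bit 0):
  0x315A + 0x4359 = 0x074B3
  0x74B3 + 0xE451 = 0x15904 → wrap carry → 0x5905
  0x5905 + 0x28E5 = 0x081EA
  0x81EA + 0x10AA = 0x09294
  0x9294 + 0x7F32 = 0x111C6 → wrap carry → 0x11C7
  0x11C7 + 0x2381 = 0x03548
One's-complement sum = 0x3548.
Checksum = ~0x3548 & 0xFFFF = 0xCAB7.

CAB7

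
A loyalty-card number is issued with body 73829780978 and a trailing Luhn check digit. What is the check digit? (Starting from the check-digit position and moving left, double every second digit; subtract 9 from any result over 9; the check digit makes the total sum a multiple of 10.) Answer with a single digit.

Partial digits right→left: 8 7 9 0 8 7 9 2 8 3 7
Double every second digit counting from the check-digit position (so the 1st, 3rd, 5th, ... of the partial from the right).
  doubled (with −9 where >9): 7 9 7 9 7 5 → sum 44
  kept as-is: 7 0 7 2 3 → sum 19
Total = 44 + 19 = 63.
Check digit = (10 − (63 mod 10)) mod 10 = 7.

7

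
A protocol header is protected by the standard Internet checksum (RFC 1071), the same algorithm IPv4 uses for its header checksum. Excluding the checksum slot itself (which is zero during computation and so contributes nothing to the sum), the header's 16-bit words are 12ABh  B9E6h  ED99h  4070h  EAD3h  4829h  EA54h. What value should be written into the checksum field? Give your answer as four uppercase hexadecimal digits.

One's-complement addition (fold any carry out of bit 15 back into bit 0):
  0x12AB + 0xB9E6 = 0x0CC91
  0xCC91 + 0xED99 = 0x1BA2A → wrap carry → 0xBA2B
  0xBA2B + 0x4070 = 0x0FA9B
  0xFA9B + 0xEAD3 = 0x1E56E → wrap carry → 0xE56F
  0xE56F + 0x4829 = 0x12D98 → wrap carry → 0x2D99
  0x2D99 + 0xEA54 = 0x117ED → wrap carry → 0x17EE
One's-complement sum = 0x17EE.
Checksum = ~0x17EE & 0xFFFF = 0xE811.

E811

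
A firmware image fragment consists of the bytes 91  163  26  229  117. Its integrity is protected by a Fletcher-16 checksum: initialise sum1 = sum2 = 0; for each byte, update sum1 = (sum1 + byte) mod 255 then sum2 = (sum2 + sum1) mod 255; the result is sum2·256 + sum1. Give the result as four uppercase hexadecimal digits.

E674

Running sums (mod 255):
  after byte 0 (91): sum1=91, sum2=91
  after byte 1 (163): sum1=254, sum2=90
  after byte 2 (26): sum1=25, sum2=115
  after byte 3 (229): sum1=254, sum2=114
  after byte 4 (117): sum1=116, sum2=230
Checksum = sum2·256 + sum1 = 230·256 + 116 = 58996 = 0xE674.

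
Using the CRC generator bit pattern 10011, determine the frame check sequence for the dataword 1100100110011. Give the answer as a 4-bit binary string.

Append 4 zeros: 11001001100110000. Divide by 10011 (XOR where the leading bit is 1):
  pos 0: 11001 XOR 10011 = 01010
  pos 1: 10100 XOR 10011 = 00111
  pos 3: 11101 XOR 10011 = 01110
  pos 4: 11101 XOR 10011 = 01110
  pos 5: 11100 XOR 10011 = 01111
  pos 6: 11110 XOR 10011 = 01101
  pos 7: 11011 XOR 10011 = 01000
  pos 8: 10001 XOR 10011 = 00010
  pos 11: 10000 XOR 10011 = 00011
Remainder (last 4 bits) = 0110. This is the CRC / FCS.

0110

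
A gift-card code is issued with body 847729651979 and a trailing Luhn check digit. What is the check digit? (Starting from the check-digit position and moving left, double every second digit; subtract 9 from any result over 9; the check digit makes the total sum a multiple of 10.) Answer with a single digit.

Partial digits right→left: 9 7 9 1 5 6 9 2 7 7 4 8
Double every second digit counting from the check-digit position (so the 1st, 3rd, 5th, ... of the partial from the right).
  doubled (with −9 where >9): 9 9 1 9 5 8 → sum 41
  kept as-is: 7 1 6 2 7 8 → sum 31
Total = 41 + 31 = 72.
Check digit = (10 − (72 mod 10)) mod 10 = 8.

8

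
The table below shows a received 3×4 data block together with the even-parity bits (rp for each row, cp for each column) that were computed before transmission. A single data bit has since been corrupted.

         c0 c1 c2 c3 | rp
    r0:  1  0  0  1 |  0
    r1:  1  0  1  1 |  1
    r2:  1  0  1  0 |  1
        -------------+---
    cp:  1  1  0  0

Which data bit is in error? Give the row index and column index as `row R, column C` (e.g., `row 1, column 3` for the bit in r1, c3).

Recompute each row's even parity and compare to rp:
  r0: data parity 0, sent rp 0 → ok
  r1: data parity 1, sent rp 1 → ok
  r2: data parity 0, sent rp 1 → mismatch
Recompute each column's even parity and compare to cp:
  c0: data parity 1, sent cp 1 → ok
  c1: data parity 0, sent cp 1 → mismatch
  c2: data parity 0, sent cp 0 → ok
  c3: data parity 0, sent cp 0 → ok
Exactly one row (r2) and one column (c1) fail → the flipped bit is at their intersection.

row 2, column 1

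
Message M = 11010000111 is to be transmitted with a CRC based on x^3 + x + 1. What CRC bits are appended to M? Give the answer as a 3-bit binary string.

011

Append 3 zeros: 11010000111000. Divide by 1011 (XOR where the leading bit is 1):
  pos 0: 1101 XOR 1011 = 0110
  pos 1: 1100 XOR 1011 = 0111
  pos 2: 1110 XOR 1011 = 0101
  pos 3: 1010 XOR 1011 = 0001
  pos 6: 1011 XOR 1011 = 0000
  pos 10: 1000 XOR 1011 = 0011
Remainder (last 3 bits) = 011. This is the CRC / FCS.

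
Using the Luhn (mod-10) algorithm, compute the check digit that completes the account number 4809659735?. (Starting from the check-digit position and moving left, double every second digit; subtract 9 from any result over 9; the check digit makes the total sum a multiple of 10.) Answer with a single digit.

5

Partial digits right→left: 5 3 7 9 5 6 9 0 8 4
Double every second digit counting from the check-digit position (so the 1st, 3rd, 5th, ... of the partial from the right).
  doubled (with −9 where >9): 1 5 1 9 7 → sum 23
  kept as-is: 3 9 6 0 4 → sum 22
Total = 23 + 22 = 45.
Check digit = (10 − (45 mod 10)) mod 10 = 5.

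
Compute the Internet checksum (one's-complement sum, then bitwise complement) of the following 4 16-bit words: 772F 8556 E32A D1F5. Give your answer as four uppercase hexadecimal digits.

4E59

One's-complement addition (fold any carry out of bit 15 back into bit 0):
  0x772F + 0x8556 = 0x0FC85
  0xFC85 + 0xE32A = 0x1DFAF → wrap carry → 0xDFB0
  0xDFB0 + 0xD1F5 = 0x1B1A5 → wrap carry → 0xB1A6
One's-complement sum = 0xB1A6.
Checksum = ~0xB1A6 & 0xFFFF = 0x4E59.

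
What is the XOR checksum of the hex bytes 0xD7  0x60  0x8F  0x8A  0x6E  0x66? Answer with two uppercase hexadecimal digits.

XOR the bytes together:
  start with 0xD7
  0xD7 ⊕ 0x60 = 0xB7
  0xB7 ⊕ 0x8F = 0x38
  0x38 ⊕ 0x8A = 0xB2
  0xB2 ⊕ 0x6E = 0xDC
  0xDC ⊕ 0x66 = 0xBA

BA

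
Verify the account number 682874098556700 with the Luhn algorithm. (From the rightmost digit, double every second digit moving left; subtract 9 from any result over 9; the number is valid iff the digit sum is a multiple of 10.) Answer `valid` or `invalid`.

From the right, keep odd positions and double even positions (subtract 9 from any doubled value over 9):
  doubled (positions 2,4,...): 0 3 1 9 8 7 7 → sum 35
  kept (positions 1,3,...): 0 7 5 8 0 7 2 6 → sum 35
Total = 70.
70 mod 10 = 0, so the number is valid.

valid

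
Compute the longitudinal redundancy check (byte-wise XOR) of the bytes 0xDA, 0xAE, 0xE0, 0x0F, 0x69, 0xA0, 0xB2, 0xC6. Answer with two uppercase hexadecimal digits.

XOR the bytes together:
  start with 0xDA
  0xDA ⊕ 0xAE = 0x74
  0x74 ⊕ 0xE0 = 0x94
  0x94 ⊕ 0x0F = 0x9B
  0x9B ⊕ 0x69 = 0xF2
  0xF2 ⊕ 0xA0 = 0x52
  0x52 ⊕ 0xB2 = 0xE0
  0xE0 ⊕ 0xC6 = 0x26

26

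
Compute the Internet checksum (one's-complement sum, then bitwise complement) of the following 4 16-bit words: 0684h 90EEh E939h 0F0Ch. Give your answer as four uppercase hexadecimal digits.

7047

One's-complement addition (fold any carry out of bit 15 back into bit 0):
  0x0684 + 0x90EE = 0x09772
  0x9772 + 0xE939 = 0x180AB → wrap carry → 0x80AC
  0x80AC + 0x0F0C = 0x08FB8
One's-complement sum = 0x8FB8.
Checksum = ~0x8FB8 & 0xFFFF = 0x7047.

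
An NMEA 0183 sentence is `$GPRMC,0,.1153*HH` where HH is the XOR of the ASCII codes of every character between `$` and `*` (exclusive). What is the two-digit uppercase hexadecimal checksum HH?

53

XOR the ASCII codes of the payload characters:
  'G' = 0x47 → acc = 0x47
  'P' = 0x50 → acc = 0x17
  'R' = 0x52 → acc = 0x45
  'M' = 0x4D → acc = 0x08
  'C' = 0x43 → acc = 0x4B
  ',' = 0x2C → acc = 0x67
  '0' = 0x30 → acc = 0x57
  ',' = 0x2C → acc = 0x7B
  '.' = 0x2E → acc = 0x55
  '1' = 0x31 → acc = 0x64
  '1' = 0x31 → acc = 0x55
  '5' = 0x35 → acc = 0x60
  '3' = 0x33 → acc = 0x53
Checksum = 0x53.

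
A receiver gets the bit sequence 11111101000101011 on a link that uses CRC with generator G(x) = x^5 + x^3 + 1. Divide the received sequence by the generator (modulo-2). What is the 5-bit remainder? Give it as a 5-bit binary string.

Modulo-2 division of 11111101000101011 by 101001:
  pos 0: 111111 XOR 101001 = 010110
  pos 1: 101100 XOR 101001 = 000101
  pos 4: 101100 XOR 101001 = 000101
  pos 7: 101010 XOR 101001 = 000011
  pos 11: 111011 XOR 101001 = 010010
Remainder = 10010 (nonzero — an error is detected).

10010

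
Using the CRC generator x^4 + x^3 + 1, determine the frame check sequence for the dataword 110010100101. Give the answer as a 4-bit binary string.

Append 4 zeros: 1100101001010000. Divide by 11001 (XOR where the leading bit is 1):
  pos 0: 11001 XOR 11001 = 00000
  pos 6: 10010 XOR 11001 = 01011
  pos 7: 10111 XOR 11001 = 01110
  pos 8: 11100 XOR 11001 = 00101
  pos 10: 10100 XOR 11001 = 01101
  pos 11: 11010 XOR 11001 = 00011
Remainder (last 4 bits) = 0011. This is the CRC / FCS.

0011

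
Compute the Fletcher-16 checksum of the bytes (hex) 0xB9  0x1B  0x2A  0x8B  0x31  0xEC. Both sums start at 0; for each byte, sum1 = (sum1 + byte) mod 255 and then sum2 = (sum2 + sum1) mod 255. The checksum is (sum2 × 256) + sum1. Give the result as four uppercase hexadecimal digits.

Running sums (mod 255):
  after byte 0 (0xB9): sum1=185, sum2=185
  after byte 1 (0x1B): sum1=212, sum2=142
  after byte 2 (0x2A): sum1=254, sum2=141
  after byte 3 (0x8B): sum1=138, sum2=24
  after byte 4 (0x31): sum1=187, sum2=211
  after byte 5 (0xEC): sum1=168, sum2=124
Checksum = sum2·256 + sum1 = 124·256 + 168 = 31912 = 0x7CA8.

7CA8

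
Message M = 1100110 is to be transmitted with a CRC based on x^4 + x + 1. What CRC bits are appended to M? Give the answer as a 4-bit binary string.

0111

Append 4 zeros: 11001100000. Divide by 10011 (XOR where the leading bit is 1):
  pos 0: 11001 XOR 10011 = 01010
  pos 1: 10101 XOR 10011 = 00110
  pos 3: 11000 XOR 10011 = 01011
  pos 4: 10110 XOR 10011 = 00101
  pos 6: 10100 XOR 10011 = 00111
Remainder (last 4 bits) = 0111. This is the CRC / FCS.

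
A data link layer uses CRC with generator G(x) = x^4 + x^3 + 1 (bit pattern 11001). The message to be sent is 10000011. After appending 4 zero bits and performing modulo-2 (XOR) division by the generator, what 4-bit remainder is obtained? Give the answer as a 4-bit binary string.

Append 4 zeros: 100000110000. Divide by 11001 (XOR where the leading bit is 1):
  pos 0: 10000 XOR 11001 = 01001
  pos 1: 10010 XOR 11001 = 01011
  pos 2: 10111 XOR 11001 = 01110
  pos 3: 11101 XOR 11001 = 00100
  pos 5: 10000 XOR 11001 = 01001
  pos 6: 10010 XOR 11001 = 01011
  pos 7: 10110 XOR 11001 = 01111
Remainder (last 4 bits) = 1111. This is the CRC / FCS.

1111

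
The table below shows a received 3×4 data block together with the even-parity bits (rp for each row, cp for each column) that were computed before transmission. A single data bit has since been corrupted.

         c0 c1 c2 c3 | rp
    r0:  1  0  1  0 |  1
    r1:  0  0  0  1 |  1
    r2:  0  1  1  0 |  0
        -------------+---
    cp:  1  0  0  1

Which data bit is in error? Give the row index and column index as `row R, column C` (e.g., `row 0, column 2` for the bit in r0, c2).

row 0, column 1

Recompute each row's even parity and compare to rp:
  r0: data parity 0, sent rp 1 → mismatch
  r1: data parity 1, sent rp 1 → ok
  r2: data parity 0, sent rp 0 → ok
Recompute each column's even parity and compare to cp:
  c0: data parity 1, sent cp 1 → ok
  c1: data parity 1, sent cp 0 → mismatch
  c2: data parity 0, sent cp 0 → ok
  c3: data parity 1, sent cp 1 → ok
Exactly one row (r0) and one column (c1) fail → the flipped bit is at their intersection.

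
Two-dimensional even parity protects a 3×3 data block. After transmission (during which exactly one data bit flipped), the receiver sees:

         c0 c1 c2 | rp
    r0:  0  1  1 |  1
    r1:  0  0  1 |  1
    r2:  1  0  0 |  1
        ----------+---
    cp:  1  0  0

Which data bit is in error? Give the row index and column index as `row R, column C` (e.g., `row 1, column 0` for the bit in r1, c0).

row 0, column 1

Recompute each row's even parity and compare to rp:
  r0: data parity 0, sent rp 1 → mismatch
  r1: data parity 1, sent rp 1 → ok
  r2: data parity 1, sent rp 1 → ok
Recompute each column's even parity and compare to cp:
  c0: data parity 1, sent cp 1 → ok
  c1: data parity 1, sent cp 0 → mismatch
  c2: data parity 0, sent cp 0 → ok
Exactly one row (r0) and one column (c1) fail → the flipped bit is at their intersection.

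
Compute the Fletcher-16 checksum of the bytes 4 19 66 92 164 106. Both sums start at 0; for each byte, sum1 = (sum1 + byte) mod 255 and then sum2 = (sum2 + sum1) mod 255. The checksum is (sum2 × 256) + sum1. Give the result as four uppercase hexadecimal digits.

49C4

Running sums (mod 255):
  after byte 0 (4): sum1=4, sum2=4
  after byte 1 (19): sum1=23, sum2=27
  after byte 2 (66): sum1=89, sum2=116
  after byte 3 (92): sum1=181, sum2=42
  after byte 4 (164): sum1=90, sum2=132
  after byte 5 (106): sum1=196, sum2=73
Checksum = sum2·256 + sum1 = 73·256 + 196 = 18884 = 0x49C4.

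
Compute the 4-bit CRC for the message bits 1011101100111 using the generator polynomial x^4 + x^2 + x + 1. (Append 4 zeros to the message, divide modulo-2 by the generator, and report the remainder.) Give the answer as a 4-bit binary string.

Append 4 zeros: 10111011001110000. Divide by 10111 (XOR where the leading bit is 1):
  pos 0: 10111 XOR 10111 = 00000
  pos 6: 11001 XOR 10111 = 01110
  pos 7: 11101 XOR 10111 = 01010
  pos 8: 10101 XOR 10111 = 00010
  pos 11: 10000 XOR 10111 = 00111
Remainder (last 4 bits) = 1110. This is the CRC / FCS.

1110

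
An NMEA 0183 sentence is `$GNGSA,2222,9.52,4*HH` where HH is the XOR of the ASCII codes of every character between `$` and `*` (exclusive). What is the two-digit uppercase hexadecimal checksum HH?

XOR the ASCII codes of the payload characters:
  'G' = 0x47 → acc = 0x47
  'N' = 0x4E → acc = 0x09
  'G' = 0x47 → acc = 0x4E
  'S' = 0x53 → acc = 0x1D
  'A' = 0x41 → acc = 0x5C
  ',' = 0x2C → acc = 0x70
  '2' = 0x32 → acc = 0x42
  '2' = 0x32 → acc = 0x70
  '2' = 0x32 → acc = 0x42
  '2' = 0x32 → acc = 0x70
  ',' = 0x2C → acc = 0x5C
  '9' = 0x39 → acc = 0x65
  '.' = 0x2E → acc = 0x4B
  '5' = 0x35 → acc = 0x7E
  '2' = 0x32 → acc = 0x4C
  ',' = 0x2C → acc = 0x60
  '4' = 0x34 → acc = 0x54
Checksum = 0x54.

54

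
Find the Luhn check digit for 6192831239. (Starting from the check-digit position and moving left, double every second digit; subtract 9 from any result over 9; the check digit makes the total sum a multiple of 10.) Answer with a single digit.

8

Partial digits right→left: 9 3 2 1 3 8 2 9 1 6
Double every second digit counting from the check-digit position (so the 1st, 3rd, 5th, ... of the partial from the right).
  doubled (with −9 where >9): 9 4 6 4 2 → sum 25
  kept as-is: 3 1 8 9 6 → sum 27
Total = 25 + 27 = 52.
Check digit = (10 − (52 mod 10)) mod 10 = 8.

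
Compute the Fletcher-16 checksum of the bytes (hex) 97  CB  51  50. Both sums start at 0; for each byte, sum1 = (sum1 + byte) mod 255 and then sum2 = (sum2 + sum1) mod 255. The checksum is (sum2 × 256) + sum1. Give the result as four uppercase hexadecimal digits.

Running sums (mod 255):
  after byte 0 (97): sum1=151, sum2=151
  after byte 1 (CB): sum1=99, sum2=250
  after byte 2 (51): sum1=180, sum2=175
  after byte 3 (50): sum1=5, sum2=180
Checksum = sum2·256 + sum1 = 180·256 + 5 = 46085 = 0xB405.

B405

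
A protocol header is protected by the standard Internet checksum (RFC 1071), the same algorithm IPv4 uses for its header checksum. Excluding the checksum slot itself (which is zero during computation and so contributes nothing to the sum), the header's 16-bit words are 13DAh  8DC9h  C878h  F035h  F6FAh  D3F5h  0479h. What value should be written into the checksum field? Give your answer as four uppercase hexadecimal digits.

D643

One's-complement addition (fold any carry out of bit 15 back into bit 0):
  0x13DA + 0x8DC9 = 0x0A1A3
  0xA1A3 + 0xC878 = 0x16A1B → wrap carry → 0x6A1C
  0x6A1C + 0xF035 = 0x15A51 → wrap carry → 0x5A52
  0x5A52 + 0xF6FA = 0x1514C → wrap carry → 0x514D
  0x514D + 0xD3F5 = 0x12542 → wrap carry → 0x2543
  0x2543 + 0x0479 = 0x029BC
One's-complement sum = 0x29BC.
Checksum = ~0x29BC & 0xFFFF = 0xD643.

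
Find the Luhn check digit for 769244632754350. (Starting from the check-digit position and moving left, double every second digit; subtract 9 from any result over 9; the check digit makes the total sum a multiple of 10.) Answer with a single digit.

3

Partial digits right→left: 0 5 3 4 5 7 2 3 6 4 4 2 9 6 7
Double every second digit counting from the check-digit position (so the 1st, 3rd, 5th, ... of the partial from the right).
  doubled (with −9 where >9): 0 6 1 4 3 8 9 5 → sum 36
  kept as-is: 5 4 7 3 4 2 6 → sum 31
Total = 36 + 31 = 67.
Check digit = (10 − (67 mod 10)) mod 10 = 3.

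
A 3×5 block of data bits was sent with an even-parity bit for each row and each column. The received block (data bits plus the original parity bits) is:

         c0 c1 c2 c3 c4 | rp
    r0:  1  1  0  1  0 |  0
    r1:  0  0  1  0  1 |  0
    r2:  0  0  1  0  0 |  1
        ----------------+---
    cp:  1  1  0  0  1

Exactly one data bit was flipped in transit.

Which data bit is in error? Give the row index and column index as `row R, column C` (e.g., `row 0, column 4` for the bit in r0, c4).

Recompute each row's even parity and compare to rp:
  r0: data parity 1, sent rp 0 → mismatch
  r1: data parity 0, sent rp 0 → ok
  r2: data parity 1, sent rp 1 → ok
Recompute each column's even parity and compare to cp:
  c0: data parity 1, sent cp 1 → ok
  c1: data parity 1, sent cp 1 → ok
  c2: data parity 0, sent cp 0 → ok
  c3: data parity 1, sent cp 0 → mismatch
  c4: data parity 1, sent cp 1 → ok
Exactly one row (r0) and one column (c3) fail → the flipped bit is at their intersection.

row 0, column 3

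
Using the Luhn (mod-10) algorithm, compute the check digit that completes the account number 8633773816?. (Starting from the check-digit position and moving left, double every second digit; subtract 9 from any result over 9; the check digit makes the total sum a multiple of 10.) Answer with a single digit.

4

Partial digits right→left: 6 1 8 3 7 7 3 3 6 8
Double every second digit counting from the check-digit position (so the 1st, 3rd, 5th, ... of the partial from the right).
  doubled (with −9 where >9): 3 7 5 6 3 → sum 24
  kept as-is: 1 3 7 3 8 → sum 22
Total = 24 + 22 = 46.
Check digit = (10 − (46 mod 10)) mod 10 = 4.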